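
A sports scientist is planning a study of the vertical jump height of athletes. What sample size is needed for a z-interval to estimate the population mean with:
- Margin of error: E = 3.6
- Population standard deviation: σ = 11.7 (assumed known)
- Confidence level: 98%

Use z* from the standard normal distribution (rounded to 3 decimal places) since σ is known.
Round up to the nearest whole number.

Using z* since population σ is known (z-interval formula).

For 98% confidence, z* = 2.326 (from standard normal table)

Sample size formula for z-interval: n = (z*σ/E)²

n = (2.326 × 11.7 / 3.6)²
  = (7.559500)²
  = 57.1460

Round up to the nearest whole number: n = 58

58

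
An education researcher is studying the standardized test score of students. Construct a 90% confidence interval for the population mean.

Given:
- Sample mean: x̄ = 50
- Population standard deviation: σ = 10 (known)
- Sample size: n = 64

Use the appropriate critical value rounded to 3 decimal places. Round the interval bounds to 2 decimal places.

The population standard deviation σ is known, so use a z-interval (standard normal critical value).

For 90% confidence, z* = 1.645 (from standard normal table)

Standard error: SE = σ/√n = 10/√64 = 1.250000

Margin of error: E = z* × SE = 1.645 × 1.250000 = 2.0562

Z-interval: x̄ ± E = 50 ± 2.0562 = (47.9438, 52.0562)

Rounded to 2 decimal places:

(47.94, 52.06)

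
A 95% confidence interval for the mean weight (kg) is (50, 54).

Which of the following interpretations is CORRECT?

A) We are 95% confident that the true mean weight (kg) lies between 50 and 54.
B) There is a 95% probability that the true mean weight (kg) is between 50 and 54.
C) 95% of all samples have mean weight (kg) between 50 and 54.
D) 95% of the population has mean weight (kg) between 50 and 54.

A confidence interval represents our confidence in the procedure, not a probability statement about the parameter.

Key concept: If we repeated this sampling process many times and computed a 95% CI each time, about 95% of those intervals would contain the true population parameter.

For this specific interval (50, 54):
- Midpoint (point estimate): 52
- Margin of error: 2

The correct interpretation is the one stating confidence that the true parameter lies in the interval — option A.

A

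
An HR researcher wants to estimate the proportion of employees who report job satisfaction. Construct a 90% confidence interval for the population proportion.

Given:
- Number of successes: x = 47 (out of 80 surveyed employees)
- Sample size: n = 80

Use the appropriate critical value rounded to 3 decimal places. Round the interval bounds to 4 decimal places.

Sample proportion: p̂ = 47/80 = 0.587500

Check conditions for normal approximation:
  np̂ = 47 ≥ 10 ✓
  n(1-p̂) = 33 ≥ 10 ✓

The sample is large enough, so use a z-interval (normal approximation) for the proportion.

For 90% confidence, z* = 1.645 (from standard normal table)

Standard error: SE = √(p̂(1-p̂)/n) = √(0.587500×0.412500/80) = 0.05503905

Margin of error: E = z* × SE = 1.645 × 0.05503905 = 0.090539

Z-interval: p̂ ± E = 0.587500 ± 0.090539 = (0.496961, 0.678039)

Rounded to 4 decimal places:

(0.4970, 0.6780)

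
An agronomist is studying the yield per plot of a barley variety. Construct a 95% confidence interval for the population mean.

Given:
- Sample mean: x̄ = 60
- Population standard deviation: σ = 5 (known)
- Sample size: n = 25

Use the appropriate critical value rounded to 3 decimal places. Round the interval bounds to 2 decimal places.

The population standard deviation σ is known, so use a z-interval (standard normal critical value).

For 95% confidence, z* = 1.96 (from standard normal table)

Standard error: SE = σ/√n = 5/√25 = 1.000000

Margin of error: E = z* × SE = 1.96 × 1.000000 = 1.9600

Z-interval: x̄ ± E = 60 ± 1.9600 = (58.0400, 61.9600)

Rounded to 2 decimal places:

(58.04, 61.96)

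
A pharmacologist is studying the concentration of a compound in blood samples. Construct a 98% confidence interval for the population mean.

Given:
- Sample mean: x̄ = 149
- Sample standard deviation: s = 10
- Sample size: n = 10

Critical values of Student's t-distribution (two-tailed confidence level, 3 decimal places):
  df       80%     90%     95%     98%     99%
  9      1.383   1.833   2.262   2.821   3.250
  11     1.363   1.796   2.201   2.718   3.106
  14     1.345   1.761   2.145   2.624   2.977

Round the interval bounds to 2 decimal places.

The population standard deviation σ is unknown (only the sample standard deviation s is given), so use a t-interval with df = n - 1 = 10 - 1 = 9.

For 98% confidence with df = 9, t* = 2.821 (from t-table)

Standard error: SE = s/√n = 10/√10 = 3.162278

Margin of error: E = t* × SE = 2.821 × 3.162278 = 8.9208

T-interval: x̄ ± E = 149 ± 8.9208 = (140.0792, 157.9208)

Rounded to 2 decimal places:

(140.08, 157.92)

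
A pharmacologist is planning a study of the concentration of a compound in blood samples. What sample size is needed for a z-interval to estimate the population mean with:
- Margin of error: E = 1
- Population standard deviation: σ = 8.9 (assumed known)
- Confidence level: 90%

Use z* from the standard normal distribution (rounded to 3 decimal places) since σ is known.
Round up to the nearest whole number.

Using z* since population σ is known (z-interval formula).

For 90% confidence, z* = 1.645 (from standard normal table)

Sample size formula for z-interval: n = (z*σ/E)²

n = (1.645 × 8.9 / 1)²
  = (14.640500)²
  = 214.3442

Round up to the nearest whole number: n = 215

215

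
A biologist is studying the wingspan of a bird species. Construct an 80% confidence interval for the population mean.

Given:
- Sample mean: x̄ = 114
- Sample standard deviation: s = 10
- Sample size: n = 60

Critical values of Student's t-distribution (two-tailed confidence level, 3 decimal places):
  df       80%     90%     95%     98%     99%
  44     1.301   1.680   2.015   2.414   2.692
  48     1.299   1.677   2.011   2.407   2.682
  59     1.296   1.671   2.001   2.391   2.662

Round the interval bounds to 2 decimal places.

The population standard deviation σ is unknown (only the sample standard deviation s is given), so use a t-interval with df = n - 1 = 60 - 1 = 59.

For 80% confidence with df = 59, t* = 1.296 (from t-table)

Standard error: SE = s/√n = 10/√60 = 1.290994

Margin of error: E = t* × SE = 1.296 × 1.290994 = 1.6731

T-interval: x̄ ± E = 114 ± 1.6731 = (112.3269, 115.6731)

Rounded to 2 decimal places:

(112.33, 115.67)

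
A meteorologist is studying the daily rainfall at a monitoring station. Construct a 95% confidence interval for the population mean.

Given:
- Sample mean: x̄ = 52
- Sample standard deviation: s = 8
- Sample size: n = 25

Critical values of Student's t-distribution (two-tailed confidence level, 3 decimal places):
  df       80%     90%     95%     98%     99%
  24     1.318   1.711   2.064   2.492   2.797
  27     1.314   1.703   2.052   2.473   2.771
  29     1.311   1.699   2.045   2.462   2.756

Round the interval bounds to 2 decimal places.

The population standard deviation σ is unknown (only the sample standard deviation s is given), so use a t-interval with df = n - 1 = 25 - 1 = 24.

For 95% confidence with df = 24, t* = 2.064 (from t-table)

Standard error: SE = s/√n = 8/√25 = 1.600000

Margin of error: E = t* × SE = 2.064 × 1.600000 = 3.3024

T-interval: x̄ ± E = 52 ± 3.3024 = (48.6976, 55.3024)

Rounded to 2 decimal places:

(48.70, 55.30)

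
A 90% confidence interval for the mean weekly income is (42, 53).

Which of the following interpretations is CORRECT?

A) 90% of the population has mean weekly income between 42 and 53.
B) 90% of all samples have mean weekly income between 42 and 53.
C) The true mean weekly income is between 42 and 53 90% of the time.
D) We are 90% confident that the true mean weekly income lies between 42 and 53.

A confidence interval represents our confidence in the procedure, not a probability statement about the parameter.

Key concept: If we repeated this sampling process many times and computed a 90% CI each time, about 90% of those intervals would contain the true population parameter.

For this specific interval (42, 53):
- Midpoint (point estimate): 47.5
- Margin of error: 5.5

The correct interpretation is the one stating confidence that the true parameter lies in the interval — option D.

D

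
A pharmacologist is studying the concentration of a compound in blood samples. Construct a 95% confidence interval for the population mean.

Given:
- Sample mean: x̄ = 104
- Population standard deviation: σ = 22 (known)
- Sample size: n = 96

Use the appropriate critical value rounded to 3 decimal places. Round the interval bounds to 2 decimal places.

The population standard deviation σ is known, so use a z-interval (standard normal critical value).

For 95% confidence, z* = 1.96 (from standard normal table)

Standard error: SE = σ/√n = 22/√96 = 2.245366

Margin of error: E = z* × SE = 1.96 × 2.245366 = 4.4009

Z-interval: x̄ ± E = 104 ± 4.4009 = (99.5991, 108.4009)

Rounded to 2 decimal places:

(99.60, 108.40)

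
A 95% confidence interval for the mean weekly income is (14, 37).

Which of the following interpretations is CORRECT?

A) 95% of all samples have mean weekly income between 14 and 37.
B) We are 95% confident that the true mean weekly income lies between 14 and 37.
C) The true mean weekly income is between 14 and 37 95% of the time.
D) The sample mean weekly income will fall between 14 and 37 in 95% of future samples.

A confidence interval represents our confidence in the procedure, not a probability statement about the parameter.

Key concept: If we repeated this sampling process many times and computed a 95% CI each time, about 95% of those intervals would contain the true population parameter.

For this specific interval (14, 37):
- Midpoint (point estimate): 25.5
- Margin of error: 11.5

The correct interpretation is the one stating confidence that the true parameter lies in the interval — option B.

B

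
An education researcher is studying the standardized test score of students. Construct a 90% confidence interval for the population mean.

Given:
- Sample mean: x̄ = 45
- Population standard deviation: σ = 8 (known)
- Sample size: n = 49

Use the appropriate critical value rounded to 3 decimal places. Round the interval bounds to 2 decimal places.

The population standard deviation σ is known, so use a z-interval (standard normal critical value).

For 90% confidence, z* = 1.645 (from standard normal table)

Standard error: SE = σ/√n = 8/√49 = 1.142857

Margin of error: E = z* × SE = 1.645 × 1.142857 = 1.8800

Z-interval: x̄ ± E = 45 ± 1.8800 = (43.1200, 46.8800)

Rounded to 2 decimal places:

(43.12, 46.88)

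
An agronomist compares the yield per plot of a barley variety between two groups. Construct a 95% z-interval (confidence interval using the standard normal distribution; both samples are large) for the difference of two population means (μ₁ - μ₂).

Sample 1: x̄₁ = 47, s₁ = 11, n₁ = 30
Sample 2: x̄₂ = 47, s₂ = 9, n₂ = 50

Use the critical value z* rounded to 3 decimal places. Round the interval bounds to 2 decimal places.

Both samples are large (n₁ = 30 ≥ 30, n₂ = 50 ≥ 30), so a z-interval for the difference of means applies.

Point estimate: x̄₁ - x̄₂ = 47 - 47 = 0

Standard error: SE = √(s₁²/n₁ + s₂²/n₂)
= √(11²/30 + 9²/50)
= √(4.033333 + 1.620000)
= 2.377674

For 95% confidence, z* = 1.96 (from standard normal table)
Margin of error: E = z* × SE = 1.96 × 2.377674 = 4.6602

Z-interval: (x̄₁ - x̄₂) ± E = 0 ± 4.6602 = (-4.6602, 4.6602)

Rounded to 2 decimal places:

(-4.66, 4.66)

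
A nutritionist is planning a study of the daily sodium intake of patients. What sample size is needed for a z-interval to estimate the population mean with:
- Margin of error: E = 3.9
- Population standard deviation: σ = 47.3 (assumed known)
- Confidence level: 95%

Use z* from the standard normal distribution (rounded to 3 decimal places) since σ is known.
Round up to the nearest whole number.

Using z* since population σ is known (z-interval formula).

For 95% confidence, z* = 1.96 (from standard normal table)

Sample size formula for z-interval: n = (z*σ/E)²

n = (1.96 × 47.3 / 3.9)²
  = (23.771282)²
  = 565.0739

Round up to the nearest whole number: n = 566

566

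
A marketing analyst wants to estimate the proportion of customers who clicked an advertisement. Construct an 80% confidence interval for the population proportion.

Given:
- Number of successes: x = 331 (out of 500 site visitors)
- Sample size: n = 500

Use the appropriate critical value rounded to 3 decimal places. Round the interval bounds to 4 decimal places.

Sample proportion: p̂ = 331/500 = 0.662000

Check conditions for normal approximation:
  np̂ = 331 ≥ 10 ✓
  n(1-p̂) = 169 ≥ 10 ✓

The sample is large enough, so use a z-interval (normal approximation) for the proportion.

For 80% confidence, z* = 1.282 (from standard normal table)

Standard error: SE = √(p̂(1-p̂)/n) = √(0.662000×0.338000/500) = 0.02115448

Margin of error: E = z* × SE = 1.282 × 0.02115448 = 0.027120

Z-interval: p̂ ± E = 0.662000 ± 0.027120 = (0.634880, 0.689120)

Rounded to 4 decimal places:

(0.6349, 0.6891)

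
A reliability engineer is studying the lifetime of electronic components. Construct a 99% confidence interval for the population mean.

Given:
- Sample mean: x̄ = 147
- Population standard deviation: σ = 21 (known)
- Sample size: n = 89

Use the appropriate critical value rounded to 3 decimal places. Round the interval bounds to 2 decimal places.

The population standard deviation σ is known, so use a z-interval (standard normal critical value).

For 99% confidence, z* = 2.576 (from standard normal table)

Standard error: SE = σ/√n = 21/√89 = 2.225996

Margin of error: E = z* × SE = 2.576 × 2.225996 = 5.7342

Z-interval: x̄ ± E = 147 ± 5.7342 = (141.2658, 152.7342)

Rounded to 2 decimal places:

(141.27, 152.73)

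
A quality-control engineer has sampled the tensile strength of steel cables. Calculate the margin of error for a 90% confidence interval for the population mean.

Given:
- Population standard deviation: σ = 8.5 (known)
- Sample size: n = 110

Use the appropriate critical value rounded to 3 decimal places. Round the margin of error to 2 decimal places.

The population standard deviation σ is known, so use the z-interval margin of error formula.

For 90% confidence, z* = 1.645 (from standard normal table)

Margin of error formula for z-interval: E = z* × σ/√n

E = 1.645 × 8.5/√110
  = 1.645 × 0.810443
  = 1.3332

Rounded to 2 decimal places:

1.33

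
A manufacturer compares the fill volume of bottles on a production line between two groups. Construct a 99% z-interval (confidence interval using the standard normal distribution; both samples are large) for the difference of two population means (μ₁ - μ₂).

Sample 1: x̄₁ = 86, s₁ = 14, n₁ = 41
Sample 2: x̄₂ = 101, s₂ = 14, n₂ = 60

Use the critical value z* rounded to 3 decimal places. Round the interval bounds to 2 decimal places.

Both samples are large (n₁ = 41 ≥ 30, n₂ = 60 ≥ 30), so a z-interval for the difference of means applies.

Point estimate: x̄₁ - x̄₂ = 86 - 101 = -15

Standard error: SE = √(s₁²/n₁ + s₂²/n₂)
= √(14²/41 + 14²/60)
= √(4.780488 + 3.266667)
= 2.836751

For 99% confidence, z* = 2.576 (from standard normal table)
Margin of error: E = z* × SE = 2.576 × 2.836751 = 7.3075

Z-interval: (x̄₁ - x̄₂) ± E = -15 ± 7.3075 = (-22.3075, -7.6925)

Rounded to 2 decimal places:

(-22.31, -7.69)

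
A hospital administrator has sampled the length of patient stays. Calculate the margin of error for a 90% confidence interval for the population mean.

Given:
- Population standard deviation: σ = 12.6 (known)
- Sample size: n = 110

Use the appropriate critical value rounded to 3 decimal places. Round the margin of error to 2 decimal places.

The population standard deviation σ is known, so use the z-interval margin of error formula.

For 90% confidence, z* = 1.645 (from standard normal table)

Margin of error formula for z-interval: E = z* × σ/√n

E = 1.645 × 12.6/√110
  = 1.645 × 1.201363
  = 1.9762

Rounded to 2 decimal places:

1.98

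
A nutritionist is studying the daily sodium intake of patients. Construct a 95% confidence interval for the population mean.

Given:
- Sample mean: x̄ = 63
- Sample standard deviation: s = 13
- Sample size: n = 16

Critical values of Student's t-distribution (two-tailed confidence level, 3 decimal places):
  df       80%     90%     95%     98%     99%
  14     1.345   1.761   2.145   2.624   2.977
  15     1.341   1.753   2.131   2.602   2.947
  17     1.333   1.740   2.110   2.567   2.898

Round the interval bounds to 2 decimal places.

The population standard deviation σ is unknown (only the sample standard deviation s is given), so use a t-interval with df = n - 1 = 16 - 1 = 15.

For 95% confidence with df = 15, t* = 2.131 (from t-table)

Standard error: SE = s/√n = 13/√16 = 3.250000

Margin of error: E = t* × SE = 2.131 × 3.250000 = 6.9257

T-interval: x̄ ± E = 63 ± 6.9257 = (56.0742, 69.9257)

Rounded to 2 decimal places:

(56.07, 69.93)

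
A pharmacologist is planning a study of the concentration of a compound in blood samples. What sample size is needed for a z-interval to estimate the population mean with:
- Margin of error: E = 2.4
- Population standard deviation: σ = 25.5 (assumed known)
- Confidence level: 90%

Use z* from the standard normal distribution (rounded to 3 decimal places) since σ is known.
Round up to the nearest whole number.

Using z* since population σ is known (z-interval formula).

For 90% confidence, z* = 1.645 (from standard normal table)

Sample size formula for z-interval: n = (z*σ/E)²

n = (1.645 × 25.5 / 2.4)²
  = (17.478125)²
  = 305.4849

Round up to the nearest whole number: n = 306

306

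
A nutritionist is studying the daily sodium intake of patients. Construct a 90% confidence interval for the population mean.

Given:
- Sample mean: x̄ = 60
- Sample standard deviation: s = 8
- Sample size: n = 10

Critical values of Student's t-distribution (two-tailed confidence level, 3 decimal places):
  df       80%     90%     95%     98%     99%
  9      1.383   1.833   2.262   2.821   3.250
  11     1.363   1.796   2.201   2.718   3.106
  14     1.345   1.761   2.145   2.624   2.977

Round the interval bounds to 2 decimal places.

The population standard deviation σ is unknown (only the sample standard deviation s is given), so use a t-interval with df = n - 1 = 10 - 1 = 9.

For 90% confidence with df = 9, t* = 1.833 (from t-table)

Standard error: SE = s/√n = 8/√10 = 2.529822

Margin of error: E = t* × SE = 1.833 × 2.529822 = 4.6372

T-interval: x̄ ± E = 60 ± 4.6372 = (55.3628, 64.6372)

Rounded to 2 decimal places:

(55.36, 64.64)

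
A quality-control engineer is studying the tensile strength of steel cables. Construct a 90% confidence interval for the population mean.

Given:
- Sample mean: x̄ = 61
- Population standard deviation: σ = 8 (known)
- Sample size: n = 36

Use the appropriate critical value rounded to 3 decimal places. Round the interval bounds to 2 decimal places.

The population standard deviation σ is known, so use a z-interval (standard normal critical value).

For 90% confidence, z* = 1.645 (from standard normal table)

Standard error: SE = σ/√n = 8/√36 = 1.333333

Margin of error: E = z* × SE = 1.645 × 1.333333 = 2.1933

Z-interval: x̄ ± E = 61 ± 2.1933 = (58.8067, 63.1933)

Rounded to 2 decimal places:

(58.81, 63.19)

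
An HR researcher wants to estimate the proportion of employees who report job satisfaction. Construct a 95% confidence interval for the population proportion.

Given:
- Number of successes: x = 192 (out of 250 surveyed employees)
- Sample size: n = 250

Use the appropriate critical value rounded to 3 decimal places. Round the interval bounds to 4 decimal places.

Sample proportion: p̂ = 192/250 = 0.768000

Check conditions for normal approximation:
  np̂ = 192 ≥ 10 ✓
  n(1-p̂) = 58 ≥ 10 ✓

The sample is large enough, so use a z-interval (normal approximation) for the proportion.

For 95% confidence, z* = 1.96 (from standard normal table)

Standard error: SE = √(p̂(1-p̂)/n) = √(0.768000×0.232000/250) = 0.02669652

Margin of error: E = z* × SE = 1.96 × 0.02669652 = 0.052325

Z-interval: p̂ ± E = 0.768000 ± 0.052325 = (0.715675, 0.820325)

Rounded to 4 decimal places:

(0.7157, 0.8203)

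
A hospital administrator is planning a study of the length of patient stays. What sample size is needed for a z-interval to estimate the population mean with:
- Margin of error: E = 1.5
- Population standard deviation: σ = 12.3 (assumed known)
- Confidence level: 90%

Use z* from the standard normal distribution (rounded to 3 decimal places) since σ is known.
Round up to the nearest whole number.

Using z* since population σ is known (z-interval formula).

For 90% confidence, z* = 1.645 (from standard normal table)

Sample size formula for z-interval: n = (z*σ/E)²

n = (1.645 × 12.3 / 1.5)²
  = (13.489000)²
  = 181.9531

Round up to the nearest whole number: n = 182

182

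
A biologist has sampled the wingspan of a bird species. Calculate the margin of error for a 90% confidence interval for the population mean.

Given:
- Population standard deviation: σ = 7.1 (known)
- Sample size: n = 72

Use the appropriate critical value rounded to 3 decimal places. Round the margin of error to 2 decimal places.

The population standard deviation σ is known, so use the z-interval margin of error formula.

For 90% confidence, z* = 1.645 (from standard normal table)

Margin of error formula for z-interval: E = z* × σ/√n

E = 1.645 × 7.1/√72
  = 1.645 × 0.836743
  = 1.3764

Rounded to 2 decimal places:

1.38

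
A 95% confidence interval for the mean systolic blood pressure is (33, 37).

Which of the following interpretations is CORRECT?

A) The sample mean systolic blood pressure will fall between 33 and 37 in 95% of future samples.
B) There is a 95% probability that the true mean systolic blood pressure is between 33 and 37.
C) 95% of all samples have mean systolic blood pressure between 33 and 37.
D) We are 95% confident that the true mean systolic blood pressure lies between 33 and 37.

A confidence interval represents our confidence in the procedure, not a probability statement about the parameter.

Key concept: If we repeated this sampling process many times and computed a 95% CI each time, about 95% of those intervals would contain the true population parameter.

For this specific interval (33, 37):
- Midpoint (point estimate): 35
- Margin of error: 2

The correct interpretation is the one stating confidence that the true parameter lies in the interval — option D.

D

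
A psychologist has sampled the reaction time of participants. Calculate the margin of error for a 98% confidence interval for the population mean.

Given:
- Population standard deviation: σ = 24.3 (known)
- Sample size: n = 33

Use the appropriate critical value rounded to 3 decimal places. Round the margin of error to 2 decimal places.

The population standard deviation σ is known, so use the z-interval margin of error formula.

For 98% confidence, z* = 2.326 (from standard normal table)

Margin of error formula for z-interval: E = z* × σ/√n

E = 2.326 × 24.3/√33
  = 2.326 × 4.230087
  = 9.8392

Rounded to 2 decimal places:

9.84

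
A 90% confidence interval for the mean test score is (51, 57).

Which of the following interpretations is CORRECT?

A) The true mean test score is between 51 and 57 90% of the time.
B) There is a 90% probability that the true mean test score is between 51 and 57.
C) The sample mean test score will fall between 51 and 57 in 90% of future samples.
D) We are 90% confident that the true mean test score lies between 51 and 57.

A confidence interval represents our confidence in the procedure, not a probability statement about the parameter.

Key concept: If we repeated this sampling process many times and computed a 90% CI each time, about 90% of those intervals would contain the true population parameter.

For this specific interval (51, 57):
- Midpoint (point estimate): 54
- Margin of error: 3

The correct interpretation is the one stating confidence that the true parameter lies in the interval — option D.

D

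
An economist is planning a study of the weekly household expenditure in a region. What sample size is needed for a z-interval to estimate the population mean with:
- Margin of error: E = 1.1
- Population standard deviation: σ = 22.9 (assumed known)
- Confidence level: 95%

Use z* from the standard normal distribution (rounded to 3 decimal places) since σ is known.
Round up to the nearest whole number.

Using z* since population σ is known (z-interval formula).

For 95% confidence, z* = 1.96 (from standard normal table)

Sample size formula for z-interval: n = (z*σ/E)²

n = (1.96 × 22.9 / 1.1)²
  = (40.803636)²
  = 1664.9367

Round up to the nearest whole number: n = 1665

1665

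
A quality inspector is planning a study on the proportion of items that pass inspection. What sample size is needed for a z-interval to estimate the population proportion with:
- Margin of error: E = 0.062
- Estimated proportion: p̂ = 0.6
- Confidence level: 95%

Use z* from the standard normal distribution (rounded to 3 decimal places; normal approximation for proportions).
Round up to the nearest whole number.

Using z* for proportion z-interval (normal approximation).

For 95% confidence, z* = 1.96 (from standard normal table)

Sample size formula for proportion z-interval: n = z*²p̂(1-p̂)/E²

n = 1.96² × 0.6 × 0.4 / 0.062²
  = 3.8416 × 0.24 / 0.003844
  = 239.8502

Round up to the nearest whole number: n = 240

240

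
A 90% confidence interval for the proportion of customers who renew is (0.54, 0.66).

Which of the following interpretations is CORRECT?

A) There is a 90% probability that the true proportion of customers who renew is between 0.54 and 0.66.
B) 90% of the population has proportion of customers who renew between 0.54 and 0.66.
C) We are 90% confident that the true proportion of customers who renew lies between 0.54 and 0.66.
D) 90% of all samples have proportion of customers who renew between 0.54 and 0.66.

A confidence interval represents our confidence in the procedure, not a probability statement about the parameter.

Key concept: If we repeated this sampling process many times and computed a 90% CI each time, about 90% of those intervals would contain the true population parameter.

For this specific interval (0.54, 0.66):
- Midpoint (point estimate): 0.6
- Margin of error: 0.06

The correct interpretation is the one stating confidence that the true parameter lies in the interval — option C.

C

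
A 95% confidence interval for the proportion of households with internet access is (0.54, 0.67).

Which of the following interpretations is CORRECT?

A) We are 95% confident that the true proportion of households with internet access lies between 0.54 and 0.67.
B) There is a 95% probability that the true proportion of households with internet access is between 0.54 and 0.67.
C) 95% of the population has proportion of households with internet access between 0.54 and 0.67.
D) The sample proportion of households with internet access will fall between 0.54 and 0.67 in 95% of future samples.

A confidence interval represents our confidence in the procedure, not a probability statement about the parameter.

Key concept: If we repeated this sampling process many times and computed a 95% CI each time, about 95% of those intervals would contain the true population parameter.

For this specific interval (0.54, 0.67):
- Midpoint (point estimate): 0.605
- Margin of error: 0.065

The correct interpretation is the one stating confidence that the true parameter lies in the interval — option A.

A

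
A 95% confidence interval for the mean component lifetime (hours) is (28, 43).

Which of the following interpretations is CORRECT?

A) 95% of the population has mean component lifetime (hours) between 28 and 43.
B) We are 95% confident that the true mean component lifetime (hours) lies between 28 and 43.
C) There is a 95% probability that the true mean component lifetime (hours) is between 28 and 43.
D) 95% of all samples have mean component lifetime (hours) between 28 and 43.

A confidence interval represents our confidence in the procedure, not a probability statement about the parameter.

Key concept: If we repeated this sampling process many times and computed a 95% CI each time, about 95% of those intervals would contain the true population parameter.

For this specific interval (28, 43):
- Midpoint (point estimate): 35.5
- Margin of error: 7.5

The correct interpretation is the one stating confidence that the true parameter lies in the interval — option B.

B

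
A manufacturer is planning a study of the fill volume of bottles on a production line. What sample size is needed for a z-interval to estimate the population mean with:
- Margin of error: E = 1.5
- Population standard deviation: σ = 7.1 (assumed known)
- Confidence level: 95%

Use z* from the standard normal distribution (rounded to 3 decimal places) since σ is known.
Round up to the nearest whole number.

Using z* since population σ is known (z-interval formula).

For 95% confidence, z* = 1.96 (from standard normal table)

Sample size formula for z-interval: n = (z*σ/E)²

n = (1.96 × 7.1 / 1.5)²
  = (9.277333)²
  = 86.0689

Round up to the nearest whole number: n = 87

87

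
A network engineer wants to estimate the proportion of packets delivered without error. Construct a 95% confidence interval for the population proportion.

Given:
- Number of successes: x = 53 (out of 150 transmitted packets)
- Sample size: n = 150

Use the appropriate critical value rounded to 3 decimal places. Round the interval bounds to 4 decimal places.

Sample proportion: p̂ = 53/150 = 0.353333

Check conditions for normal approximation:
  np̂ = 53 ≥ 10 ✓
  n(1-p̂) = 97 ≥ 10 ✓

The sample is large enough, so use a z-interval (normal approximation) for the proportion.

For 95% confidence, z* = 1.96 (from standard normal table)

Standard error: SE = √(p̂(1-p̂)/n) = √(0.353333×0.646667/150) = 0.03902895

Margin of error: E = z* × SE = 1.96 × 0.03902895 = 0.076497

Z-interval: p̂ ± E = 0.353333 ± 0.076497 = (0.276837, 0.429830)

Rounded to 4 decimal places:

(0.2768, 0.4298)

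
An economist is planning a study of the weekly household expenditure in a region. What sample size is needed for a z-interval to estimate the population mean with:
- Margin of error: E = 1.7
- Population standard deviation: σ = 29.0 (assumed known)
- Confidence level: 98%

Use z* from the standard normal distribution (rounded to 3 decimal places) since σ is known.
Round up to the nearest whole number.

Using z* since population σ is known (z-interval formula).

For 98% confidence, z* = 2.326 (from standard normal table)

Sample size formula for z-interval: n = (z*σ/E)²

n = (2.326 × 29.0 / 1.7)²
  = (39.678824)²
  = 1574.4090

Round up to the nearest whole number: n = 1575

1575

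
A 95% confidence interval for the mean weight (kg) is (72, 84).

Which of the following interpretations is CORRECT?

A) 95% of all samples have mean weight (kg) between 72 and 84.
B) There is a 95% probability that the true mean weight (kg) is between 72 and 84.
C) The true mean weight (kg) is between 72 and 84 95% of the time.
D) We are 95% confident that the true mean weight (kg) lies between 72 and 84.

A confidence interval represents our confidence in the procedure, not a probability statement about the parameter.

Key concept: If we repeated this sampling process many times and computed a 95% CI each time, about 95% of those intervals would contain the true population parameter.

For this specific interval (72, 84):
- Midpoint (point estimate): 78
- Margin of error: 6

The correct interpretation is the one stating confidence that the true parameter lies in the interval — option D.

D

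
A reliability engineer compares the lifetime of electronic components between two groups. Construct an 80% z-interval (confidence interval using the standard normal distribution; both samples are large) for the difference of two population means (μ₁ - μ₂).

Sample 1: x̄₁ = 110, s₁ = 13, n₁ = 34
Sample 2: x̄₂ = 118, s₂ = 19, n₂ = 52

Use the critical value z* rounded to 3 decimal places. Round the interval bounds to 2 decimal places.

Both samples are large (n₁ = 34 ≥ 30, n₂ = 52 ≥ 30), so a z-interval for the difference of means applies.

Point estimate: x̄₁ - x̄₂ = 110 - 118 = -8

Standard error: SE = √(s₁²/n₁ + s₂²/n₂)
= √(13²/34 + 19²/52)
= √(4.970588 + 6.942308)
= 3.451506

For 80% confidence, z* = 1.282 (from standard normal table)
Margin of error: E = z* × SE = 1.282 × 3.451506 = 4.4248

Z-interval: (x̄₁ - x̄₂) ± E = -8 ± 4.4248 = (-12.4248, -3.5752)

Rounded to 2 decimal places:

(-12.42, -3.58)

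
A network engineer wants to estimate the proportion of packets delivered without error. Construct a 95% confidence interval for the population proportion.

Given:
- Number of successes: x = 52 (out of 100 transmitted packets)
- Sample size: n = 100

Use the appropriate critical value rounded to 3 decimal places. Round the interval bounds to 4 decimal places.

Sample proportion: p̂ = 52/100 = 0.520000

Check conditions for normal approximation:
  np̂ = 52 ≥ 10 ✓
  n(1-p̂) = 48 ≥ 10 ✓

The sample is large enough, so use a z-interval (normal approximation) for the proportion.

For 95% confidence, z* = 1.96 (from standard normal table)

Standard error: SE = √(p̂(1-p̂)/n) = √(0.520000×0.480000/100) = 0.04995998

Margin of error: E = z* × SE = 1.96 × 0.04995998 = 0.097922

Z-interval: p̂ ± E = 0.520000 ± 0.097922 = (0.422078, 0.617922)

Rounded to 4 decimal places:

(0.4221, 0.6179)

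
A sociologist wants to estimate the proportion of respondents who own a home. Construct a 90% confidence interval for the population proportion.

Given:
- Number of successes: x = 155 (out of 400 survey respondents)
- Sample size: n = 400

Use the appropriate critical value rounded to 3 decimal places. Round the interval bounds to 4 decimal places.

Sample proportion: p̂ = 155/400 = 0.387500

Check conditions for normal approximation:
  np̂ = 155 ≥ 10 ✓
  n(1-p̂) = 245 ≥ 10 ✓

The sample is large enough, so use a z-interval (normal approximation) for the proportion.

For 90% confidence, z* = 1.645 (from standard normal table)

Standard error: SE = √(p̂(1-p̂)/n) = √(0.387500×0.612500/400) = 0.02435897

Margin of error: E = z* × SE = 1.645 × 0.02435897 = 0.040071

Z-interval: p̂ ± E = 0.387500 ± 0.040071 = (0.347429, 0.427571)

Rounded to 4 decimal places:

(0.3474, 0.4276)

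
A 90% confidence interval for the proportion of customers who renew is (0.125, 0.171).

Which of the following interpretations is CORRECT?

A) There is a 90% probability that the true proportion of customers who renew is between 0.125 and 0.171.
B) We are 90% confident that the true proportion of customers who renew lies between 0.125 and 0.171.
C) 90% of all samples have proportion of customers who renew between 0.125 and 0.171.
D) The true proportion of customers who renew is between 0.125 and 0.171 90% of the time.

A confidence interval represents our confidence in the procedure, not a probability statement about the parameter.

Key concept: If we repeated this sampling process many times and computed a 90% CI each time, about 90% of those intervals would contain the true population parameter.

For this specific interval (0.125, 0.171):
- Midpoint (point estimate): 0.148
- Margin of error: 0.023

The correct interpretation is the one stating confidence that the true parameter lies in the interval — option B.

B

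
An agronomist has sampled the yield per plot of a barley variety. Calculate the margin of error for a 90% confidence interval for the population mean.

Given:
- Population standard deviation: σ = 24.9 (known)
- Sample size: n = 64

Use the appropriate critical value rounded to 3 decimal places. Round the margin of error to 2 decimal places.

The population standard deviation σ is known, so use the z-interval margin of error formula.

For 90% confidence, z* = 1.645 (from standard normal table)

Margin of error formula for z-interval: E = z* × σ/√n

E = 1.645 × 24.9/√64
  = 1.645 × 3.112500
  = 5.1201

Rounded to 2 decimal places:

5.12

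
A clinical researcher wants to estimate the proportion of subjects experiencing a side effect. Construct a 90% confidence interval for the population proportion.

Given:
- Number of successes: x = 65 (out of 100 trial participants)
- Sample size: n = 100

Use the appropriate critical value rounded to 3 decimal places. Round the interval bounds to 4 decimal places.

Sample proportion: p̂ = 65/100 = 0.650000

Check conditions for normal approximation:
  np̂ = 65 ≥ 10 ✓
  n(1-p̂) = 35 ≥ 10 ✓

The sample is large enough, so use a z-interval (normal approximation) for the proportion.

For 90% confidence, z* = 1.645 (from standard normal table)

Standard error: SE = √(p̂(1-p̂)/n) = √(0.650000×0.350000/100) = 0.04769696

Margin of error: E = z* × SE = 1.645 × 0.04769696 = 0.078461

Z-interval: p̂ ± E = 0.650000 ± 0.078461 = (0.571539, 0.728461)

Rounded to 4 decimal places:

(0.5715, 0.7285)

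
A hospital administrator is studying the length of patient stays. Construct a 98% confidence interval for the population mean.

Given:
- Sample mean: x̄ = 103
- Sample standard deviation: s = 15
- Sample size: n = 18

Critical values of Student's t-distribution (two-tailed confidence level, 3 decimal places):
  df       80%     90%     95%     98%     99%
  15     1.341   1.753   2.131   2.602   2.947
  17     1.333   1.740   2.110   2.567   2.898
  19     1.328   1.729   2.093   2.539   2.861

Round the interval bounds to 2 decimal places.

The population standard deviation σ is unknown (only the sample standard deviation s is given), so use a t-interval with df = n - 1 = 18 - 1 = 17.

For 98% confidence with df = 17, t* = 2.567 (from t-table)

Standard error: SE = s/√n = 15/√18 = 3.535534

Margin of error: E = t* × SE = 2.567 × 3.535534 = 9.0757

T-interval: x̄ ± E = 103 ± 9.0757 = (93.9243, 112.0757)

Rounded to 2 decimal places:

(93.92, 112.08)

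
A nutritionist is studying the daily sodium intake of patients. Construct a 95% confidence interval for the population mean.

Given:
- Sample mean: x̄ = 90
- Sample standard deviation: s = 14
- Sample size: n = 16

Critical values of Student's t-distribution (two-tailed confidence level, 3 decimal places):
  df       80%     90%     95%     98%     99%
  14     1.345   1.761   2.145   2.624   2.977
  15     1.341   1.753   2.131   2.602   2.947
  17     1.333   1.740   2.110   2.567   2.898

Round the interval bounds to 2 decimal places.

The population standard deviation σ is unknown (only the sample standard deviation s is given), so use a t-interval with df = n - 1 = 16 - 1 = 15.

For 95% confidence with df = 15, t* = 2.131 (from t-table)

Standard error: SE = s/√n = 14/√16 = 3.500000

Margin of error: E = t* × SE = 2.131 × 3.500000 = 7.4585

T-interval: x̄ ± E = 90 ± 7.4585 = (82.5415, 97.4585)

Rounded to 2 decimal places:

(82.54, 97.46)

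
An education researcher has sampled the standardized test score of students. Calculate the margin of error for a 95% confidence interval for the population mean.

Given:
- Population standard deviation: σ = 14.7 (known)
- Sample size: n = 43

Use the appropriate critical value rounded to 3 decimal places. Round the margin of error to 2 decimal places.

The population standard deviation σ is known, so use the z-interval margin of error formula.

For 95% confidence, z* = 1.96 (from standard normal table)

Margin of error formula for z-interval: E = z* × σ/√n

E = 1.96 × 14.7/√43
  = 1.96 × 2.241729
  = 4.3938

Rounded to 2 decimal places:

4.39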